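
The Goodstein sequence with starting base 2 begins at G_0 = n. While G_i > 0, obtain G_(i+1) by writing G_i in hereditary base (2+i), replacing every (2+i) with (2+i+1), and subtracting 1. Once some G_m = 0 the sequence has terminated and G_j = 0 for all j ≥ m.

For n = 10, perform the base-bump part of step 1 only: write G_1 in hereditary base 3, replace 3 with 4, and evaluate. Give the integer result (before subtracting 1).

1026

base 2: 10 = 2^(2 + 1) + 2; at 3: 3^(3 + 1) + 3 = 84; next = 83
base 3: 83 = 3^(3 + 1) + 2; at 4: 4^(4 + 1) + 2 = 1026; next = 1025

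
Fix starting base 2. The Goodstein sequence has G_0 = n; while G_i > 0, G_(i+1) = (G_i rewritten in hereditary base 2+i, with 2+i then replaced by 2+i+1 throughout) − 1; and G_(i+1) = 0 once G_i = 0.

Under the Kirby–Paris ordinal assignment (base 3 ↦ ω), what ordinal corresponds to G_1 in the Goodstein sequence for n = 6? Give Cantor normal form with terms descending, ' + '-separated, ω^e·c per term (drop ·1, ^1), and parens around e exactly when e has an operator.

G_0 = 6. HB_2(6) = 2^2 + 2. Bump = 30. G_1 = 29.
G_1 = 29. HB_3(29) = 3^3 + 2. Bump = 258. G_2 = 257.

ω^ω + 2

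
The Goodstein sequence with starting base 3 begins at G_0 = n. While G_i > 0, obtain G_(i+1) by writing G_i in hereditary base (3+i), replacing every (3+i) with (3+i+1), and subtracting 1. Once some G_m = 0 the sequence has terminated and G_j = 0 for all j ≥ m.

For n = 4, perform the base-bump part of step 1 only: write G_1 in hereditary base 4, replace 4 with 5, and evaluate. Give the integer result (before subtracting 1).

5

base 3: 4 = 3 + 1; at 4: 4 + 1 = 5; next = 4
base 4: 4 = 4; at 5: 5 = 5; next = 4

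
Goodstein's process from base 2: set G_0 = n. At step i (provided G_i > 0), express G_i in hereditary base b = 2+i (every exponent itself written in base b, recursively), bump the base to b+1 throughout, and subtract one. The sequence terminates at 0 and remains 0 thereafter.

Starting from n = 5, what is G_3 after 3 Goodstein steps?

G_0 = 5. HB_2(5) = 2^2 + 1. Bump = 28. G_1 = 27.
G_1 = 27. HB_3(27) = 3^3. Bump = 256. G_2 = 255.
G_2 = 255. HB_4(255) = 3·4^3 + 3·4^2 + 3·4 + 3. Bump = 468. G_3 = 467.
G_3 = 467. HB_5(467) = 3·5^3 + 3·5^2 + 3·5 + 2. Bump = 776. G_4 = 775.

467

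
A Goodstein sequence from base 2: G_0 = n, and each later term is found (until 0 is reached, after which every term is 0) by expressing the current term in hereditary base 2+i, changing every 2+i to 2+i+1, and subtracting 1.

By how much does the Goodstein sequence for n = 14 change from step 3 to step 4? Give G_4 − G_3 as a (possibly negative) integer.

307841

[0] 14 ≡ 2^(2 + 1) + 2^2 + 2 (base 2). Lift 3: 111. −1: 110.
[1] 110 ≡ 3^(3 + 1) + 3^3 + 2 (base 3). Lift 4: 1282. −1: 1281.
[2] 1281 ≡ 4^(4 + 1) + 4^4 + 1 (base 4). Lift 5: 18751. −1: 18750.
[3] 18750 ≡ 5^(5 + 1) + 5^5 (base 5). Lift 6: 326592. −1: 326591.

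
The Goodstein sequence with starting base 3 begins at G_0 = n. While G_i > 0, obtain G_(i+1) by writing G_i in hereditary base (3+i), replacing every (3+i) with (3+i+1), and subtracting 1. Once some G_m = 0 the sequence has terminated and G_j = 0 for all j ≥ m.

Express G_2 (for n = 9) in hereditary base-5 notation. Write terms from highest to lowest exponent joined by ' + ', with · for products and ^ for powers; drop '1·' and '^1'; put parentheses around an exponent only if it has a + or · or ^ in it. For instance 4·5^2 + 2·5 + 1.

G_0 = 9. HB_3(9) = 3^2. Bump = 16. G_1 = 15.
G_1 = 15. HB_4(15) = 3·4 + 3. Bump = 18. G_2 = 17.
G_2 = 17. HB_5(17) = 3·5 + 2. Bump = 20. G_3 = 19.

3·5 + 2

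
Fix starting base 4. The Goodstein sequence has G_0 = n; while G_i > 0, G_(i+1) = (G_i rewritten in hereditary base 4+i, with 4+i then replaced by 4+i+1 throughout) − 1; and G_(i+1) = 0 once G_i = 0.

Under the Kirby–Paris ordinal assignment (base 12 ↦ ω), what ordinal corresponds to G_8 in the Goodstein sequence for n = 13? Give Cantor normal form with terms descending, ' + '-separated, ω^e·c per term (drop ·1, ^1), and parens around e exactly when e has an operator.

step 0: 13 = 3·4 + 1; sub 5 for 4: 3·5 + 1; = 16; G_1 = 16−1 = 15
step 1: 15 = 3·5; sub 6 for 5: 3·6; = 18; G_2 = 18−1 = 17
step 2: 17 = 2·6 + 5; sub 7 for 6: 2·7 + 5; = 19; G_3 = 19−1 = 18
step 3: 18 = 2·7 + 4; sub 8 for 7: 2·8 + 4; = 20; G_4 = 20−1 = 19
step 4: 19 = 2·8 + 3; sub 9 for 8: 2·9 + 3; = 21; G_5 = 21−1 = 20
step 5: 20 = 2·9 + 2; sub 10 for 9: 2·10 + 2; = 22; G_6 = 22−1 = 21
step 6: 21 = 2·10 + 1; sub 11 for 10: 2·11 + 1; = 23; G_7 = 23−1 = 22
step 7: 22 = 2·11; sub 12 for 11: 2·12; = 24; G_8 = 24−1 = 23
step 8: 23 = 12 + 11; sub 13 for 12: 13 + 11; = 24; G_9 = 24−1 = 23

ω + 11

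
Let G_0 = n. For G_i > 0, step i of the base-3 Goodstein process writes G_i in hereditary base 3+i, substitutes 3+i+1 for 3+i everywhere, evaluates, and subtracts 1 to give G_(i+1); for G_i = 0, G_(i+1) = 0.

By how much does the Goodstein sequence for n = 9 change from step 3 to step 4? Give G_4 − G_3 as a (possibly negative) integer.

2

G_0=9  [base 3] 3^2  →[3↦4]→  4^2 = 16  −1 ⇒ G_1=15
G_1=15  [base 4] 3·4 + 3  →[4↦5]→  3·5 + 3 = 18  −1 ⇒ G_2=17
G_2=17  [base 5] 3·5 + 2  →[5↦6]→  3·6 + 2 = 20  −1 ⇒ G_3=19
G_3=19  [base 6] 3·6 + 1  →[6↦7]→  3·7 + 1 = 22  −1 ⇒ G_4=21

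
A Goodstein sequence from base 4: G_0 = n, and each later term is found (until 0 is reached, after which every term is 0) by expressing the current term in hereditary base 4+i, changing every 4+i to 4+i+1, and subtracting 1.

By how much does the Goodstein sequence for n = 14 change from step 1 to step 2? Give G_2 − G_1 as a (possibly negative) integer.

G_0 = 14. HB_4(14) = 3·4 + 2. Bump = 17. G_1 = 16.
G_1 = 16. HB_5(16) = 3·5 + 1. Bump = 19. G_2 = 18.

2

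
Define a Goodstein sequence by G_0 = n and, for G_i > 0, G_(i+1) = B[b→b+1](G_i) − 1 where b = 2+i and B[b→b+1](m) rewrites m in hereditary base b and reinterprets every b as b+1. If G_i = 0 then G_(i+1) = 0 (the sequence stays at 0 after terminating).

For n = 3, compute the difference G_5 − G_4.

[0] 3 ≡ 2 + 1 (base 2). Lift 3: 4. −1: 3.
[1] 3 ≡ 3 (base 3). Lift 4: 4. −1: 3.
[2] 3 ≡ 3 (base 4). Lift 5: 3. −1: 2.
[3] 2 ≡ 2 (base 5). Lift 6: 2. −1: 1.
[4] 1 ≡ 1 (base 6). Lift 7: 1. −1: 0.

-1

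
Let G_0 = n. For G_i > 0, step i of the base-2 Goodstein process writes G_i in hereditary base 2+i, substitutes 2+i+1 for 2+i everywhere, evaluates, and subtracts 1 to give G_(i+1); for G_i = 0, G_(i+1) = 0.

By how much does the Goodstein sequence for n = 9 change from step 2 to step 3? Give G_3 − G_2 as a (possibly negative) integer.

8819

G_0=9  [base 2] 2^(2 + 1) + 1  →[2↦3]→  3^(3 + 1) + 1 = 82  −1 ⇒ G_1=81
G_1=81  [base 3] 3^(3 + 1)  →[3↦4]→  4^(4 + 1) = 1024  −1 ⇒ G_2=1023
G_2=1023  [base 4] 3·4^4 + 3·4^3 + 3·4^2 + 3·4 + 3  →[4↦5]→  3·5^5 + 3·5^3 + 3·5^2 + 3·5 + 3 = 9843  −1 ⇒ G_3=9842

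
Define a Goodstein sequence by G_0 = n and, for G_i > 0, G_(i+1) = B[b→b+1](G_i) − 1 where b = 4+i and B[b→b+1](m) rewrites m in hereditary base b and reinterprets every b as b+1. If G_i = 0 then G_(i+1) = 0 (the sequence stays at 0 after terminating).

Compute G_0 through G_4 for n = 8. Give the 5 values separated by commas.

step 0: 8 = 2·4; sub 5 for 4: 2·5; = 10; G_1 = 10−1 = 9
step 1: 9 = 5 + 4; sub 6 for 5: 6 + 4; = 10; G_2 = 10−1 = 9
step 2: 9 = 6 + 3; sub 7 for 6: 7 + 3; = 10; G_3 = 10−1 = 9
step 3: 9 = 7 + 2; sub 8 for 7: 8 + 2; = 10; G_4 = 10−1 = 9

8, 9, 9, 9, 9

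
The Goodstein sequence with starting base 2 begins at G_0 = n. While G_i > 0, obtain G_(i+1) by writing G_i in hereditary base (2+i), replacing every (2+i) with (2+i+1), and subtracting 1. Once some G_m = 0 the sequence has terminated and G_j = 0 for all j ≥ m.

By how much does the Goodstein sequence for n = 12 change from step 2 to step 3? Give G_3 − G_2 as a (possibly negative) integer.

14620

G_0 = 12. HB_2(12) = 2^(2 + 1) + 2^2. Bump = 108. G_1 = 107.
G_1 = 107. HB_3(107) = 3^(3 + 1) + 2·3^2 + 2·3 + 2. Bump = 1066. G_2 = 1065.
G_2 = 1065. HB_4(1065) = 4^(4 + 1) + 2·4^2 + 2·4 + 1. Bump = 15686. G_3 = 15685.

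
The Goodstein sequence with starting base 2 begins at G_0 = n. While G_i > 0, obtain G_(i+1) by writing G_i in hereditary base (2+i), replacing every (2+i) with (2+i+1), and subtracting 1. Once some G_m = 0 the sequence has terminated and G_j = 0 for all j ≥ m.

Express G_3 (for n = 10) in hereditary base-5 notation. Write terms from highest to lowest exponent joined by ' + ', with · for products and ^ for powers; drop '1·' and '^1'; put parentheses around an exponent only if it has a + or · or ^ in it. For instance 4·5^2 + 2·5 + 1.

G_0=10  [base 2] 2^(2 + 1) + 2  →[2↦3]→  3^(3 + 1) + 3 = 84  −1 ⇒ G_1=83
G_1=83  [base 3] 3^(3 + 1) + 2  →[3↦4]→  4^(4 + 1) + 2 = 1026  −1 ⇒ G_2=1025
G_2=1025  [base 4] 4^(4 + 1) + 1  →[4↦5]→  5^(5 + 1) + 1 = 15626  −1 ⇒ G_3=15625
G_3=15625  [base 5] 5^(5 + 1)  →[5↦6]→  6^(6 + 1) = 279936  −1 ⇒ G_4=279935

5^(5 + 1)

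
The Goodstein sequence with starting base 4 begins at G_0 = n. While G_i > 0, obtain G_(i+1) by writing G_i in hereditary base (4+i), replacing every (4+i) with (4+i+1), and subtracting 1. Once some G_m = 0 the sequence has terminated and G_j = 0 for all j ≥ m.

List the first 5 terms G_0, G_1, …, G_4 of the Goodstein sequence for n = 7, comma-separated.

step 0: 7 = 4 + 3; sub 5 for 4: 5 + 3; = 8; G_1 = 8−1 = 7
step 1: 7 = 5 + 2; sub 6 for 5: 6 + 2; = 8; G_2 = 8−1 = 7
step 2: 7 = 6 + 1; sub 7 for 6: 7 + 1; = 8; G_3 = 8−1 = 7
step 3: 7 = 7; sub 8 for 7: 8; = 8; G_4 = 8−1 = 7

7, 7, 7, 7, 7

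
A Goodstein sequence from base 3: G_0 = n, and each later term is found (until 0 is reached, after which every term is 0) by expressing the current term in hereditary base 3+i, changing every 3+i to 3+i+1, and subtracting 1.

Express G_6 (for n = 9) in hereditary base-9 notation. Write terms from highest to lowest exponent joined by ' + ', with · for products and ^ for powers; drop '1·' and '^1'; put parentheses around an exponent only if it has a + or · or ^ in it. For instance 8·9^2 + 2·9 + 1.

2·9 + 6

(0) 9|_3 = 3^2 ↦ 4^2|_4 = 16 ⇒ 15
(1) 15|_4 = 3·4 + 3 ↦ 3·5 + 3|_5 = 18 ⇒ 17
(2) 17|_5 = 3·5 + 2 ↦ 3·6 + 2|_6 = 20 ⇒ 19
(3) 19|_6 = 3·6 + 1 ↦ 3·7 + 1|_7 = 22 ⇒ 21
(4) 21|_7 = 3·7 ↦ 3·8|_8 = 24 ⇒ 23
(5) 23|_8 = 2·8 + 7 ↦ 2·9 + 7|_9 = 25 ⇒ 24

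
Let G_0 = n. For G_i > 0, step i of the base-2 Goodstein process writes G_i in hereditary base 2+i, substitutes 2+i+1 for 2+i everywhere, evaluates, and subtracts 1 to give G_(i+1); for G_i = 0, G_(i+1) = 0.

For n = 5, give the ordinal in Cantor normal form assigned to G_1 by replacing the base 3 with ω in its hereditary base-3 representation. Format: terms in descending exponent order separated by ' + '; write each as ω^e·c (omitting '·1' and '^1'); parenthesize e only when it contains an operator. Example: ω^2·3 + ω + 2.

(0) 5|_2 = 2^2 + 1 ↦ 3^3 + 1|_3 = 28 ⇒ 27
(1) 27|_3 = 3^3 ↦ 4^4|_4 = 256 ⇒ 255

ω^ω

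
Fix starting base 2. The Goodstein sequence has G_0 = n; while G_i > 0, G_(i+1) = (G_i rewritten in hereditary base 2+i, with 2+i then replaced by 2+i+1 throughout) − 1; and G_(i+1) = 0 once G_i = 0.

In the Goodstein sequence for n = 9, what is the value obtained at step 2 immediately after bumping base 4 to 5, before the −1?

9843

[0] 9 ≡ 2^(2 + 1) + 1 (base 2). Lift 3: 82. −1: 81.
[1] 81 ≡ 3^(3 + 1) (base 3). Lift 4: 1024. −1: 1023.
[2] 1023 ≡ 3·4^4 + 3·4^3 + 3·4^2 + 3·4 + 3 (base 4). Lift 5: 9843. −1: 9842.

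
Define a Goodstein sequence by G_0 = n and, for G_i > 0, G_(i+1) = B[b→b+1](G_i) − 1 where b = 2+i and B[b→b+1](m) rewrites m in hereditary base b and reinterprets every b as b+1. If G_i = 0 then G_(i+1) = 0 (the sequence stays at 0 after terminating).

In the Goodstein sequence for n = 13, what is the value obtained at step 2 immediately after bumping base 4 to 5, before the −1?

16093

G_0 = 13. HB_2(13) = 2^(2 + 1) + 2^2 + 1. Bump = 109. G_1 = 108.
G_1 = 108. HB_3(108) = 3^(3 + 1) + 3^3. Bump = 1280. G_2 = 1279.
G_2 = 1279. HB_4(1279) = 4^(4 + 1) + 3·4^3 + 3·4^2 + 3·4 + 3. Bump = 16093. G_3 = 16092.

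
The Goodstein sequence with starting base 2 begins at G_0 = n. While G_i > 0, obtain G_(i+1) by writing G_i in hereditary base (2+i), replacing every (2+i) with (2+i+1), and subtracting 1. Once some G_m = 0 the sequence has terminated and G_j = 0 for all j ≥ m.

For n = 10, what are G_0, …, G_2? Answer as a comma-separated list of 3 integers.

i=0: 10 = 2^(2 + 1) + 2 (b=2); 2→3: 3^(3 + 1) + 3 = 84; 84−1 = 83
i=1: 83 = 3^(3 + 1) + 2 (b=3); 3→4: 4^(4 + 1) + 2 = 1026; 1026−1 = 1025

10, 83, 1025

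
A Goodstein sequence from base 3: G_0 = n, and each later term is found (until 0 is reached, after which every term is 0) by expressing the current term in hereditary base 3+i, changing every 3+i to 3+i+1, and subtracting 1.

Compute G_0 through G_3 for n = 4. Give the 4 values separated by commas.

i=0: 4 = 3 + 1 (b=3); 3→4: 4 + 1 = 5; 5−1 = 4
i=1: 4 = 4 (b=4); 4→5: 5 = 5; 5−1 = 4
i=2: 4 = 4 (b=5); 5→6: 4 = 4; 4−1 = 3

4, 4, 4, 3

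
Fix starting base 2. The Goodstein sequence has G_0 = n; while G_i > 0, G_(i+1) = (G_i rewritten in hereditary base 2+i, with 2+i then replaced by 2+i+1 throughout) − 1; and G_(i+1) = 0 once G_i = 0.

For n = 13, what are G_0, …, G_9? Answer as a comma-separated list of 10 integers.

13, 108, 1279, 16092, 280711, 5765998, 134219479, 3486786855, 100000003325, 3138428381103

step 0: 13 = 2^(2 + 1) + 2^2 + 1; sub 3 for 2: 3^(3 + 1) + 3^3 + 1; = 109; G_1 = 109−1 = 108
step 1: 108 = 3^(3 + 1) + 3^3; sub 4 for 3: 4^(4 + 1) + 4^4; = 1280; G_2 = 1280−1 = 1279
step 2: 1279 = 4^(4 + 1) + 3·4^3 + 3·4^2 + 3·4 + 3; sub 5 for 4: 5^(5 + 1) + 3·5^3 + 3·5^2 + 3·5 + 3; = 16093; G_3 = 16093−1 = 16092
step 3: 16092 = 5^(5 + 1) + 3·5^3 + 3·5^2 + 3·5 + 2; sub 6 for 5: 6^(6 + 1) + 3·6^3 + 3·6^2 + 3·6 + 2; = 280712; G_4 = 280712−1 = 280711
step 4: 280711 = 6^(6 + 1) + 3·6^3 + 3·6^2 + 3·6 + 1; sub 7 for 6: 7^(7 + 1) + 3·7^3 + 3·7^2 + 3·7 + 1; = 5765999; G_5 = 5765999−1 = 5765998
step 5: 5765998 = 7^(7 + 1) + 3·7^3 + 3·7^2 + 3·7; sub 8 for 7: 8^(8 + 1) + 3·8^3 + 3·8^2 + 3·8; = 134219480; G_6 = 134219480−1 = 134219479
step 6: 134219479 = 8^(8 + 1) + 3·8^3 + 3·8^2 + 2·8 + 7; sub 9 for 8: 9^(9 + 1) + 3·9^3 + 3·9^2 + 2·9 + 7; = 3486786856; G_7 = 3486786856−1 = 3486786855
step 7: 3486786855 = 9^(9 + 1) + 3·9^3 + 3·9^2 + 2·9 + 6; sub 10 for 9: 10^(10 + 1) + 3·10^3 + 3·10^2 + 2·10 + 6; = 100000003326; G_8 = 100000003326−1 = 100000003325
step 8: 100000003325 = 10^(10 + 1) + 3·10^3 + 3·10^2 + 2·10 + 5; sub 11 for 10: 11^(11 + 1) + 3·11^3 + 3·11^2 + 2·11 + 5; = 3138428381104; G_9 = 3138428381104−1 = 3138428381103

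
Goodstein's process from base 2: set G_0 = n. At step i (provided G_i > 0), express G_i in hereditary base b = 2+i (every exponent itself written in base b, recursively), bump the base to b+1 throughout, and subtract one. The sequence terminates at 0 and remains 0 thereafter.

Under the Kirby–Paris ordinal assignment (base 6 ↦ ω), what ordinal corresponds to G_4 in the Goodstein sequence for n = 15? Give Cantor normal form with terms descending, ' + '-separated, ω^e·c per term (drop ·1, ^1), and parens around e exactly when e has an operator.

base 2: 15 = 2^(2 + 1) + 2^2 + 2 + 1; at 3: 3^(3 + 1) + 3^3 + 3 + 1 = 112; next = 111
base 3: 111 = 3^(3 + 1) + 3^3 + 3; at 4: 4^(4 + 1) + 4^4 + 4 = 1284; next = 1283
base 4: 1283 = 4^(4 + 1) + 4^4 + 3; at 5: 5^(5 + 1) + 5^5 + 3 = 18753; next = 18752
base 5: 18752 = 5^(5 + 1) + 5^5 + 2; at 6: 6^(6 + 1) + 6^6 + 2 = 326594; next = 326593

ω^(ω + 1) + ω^ω + 1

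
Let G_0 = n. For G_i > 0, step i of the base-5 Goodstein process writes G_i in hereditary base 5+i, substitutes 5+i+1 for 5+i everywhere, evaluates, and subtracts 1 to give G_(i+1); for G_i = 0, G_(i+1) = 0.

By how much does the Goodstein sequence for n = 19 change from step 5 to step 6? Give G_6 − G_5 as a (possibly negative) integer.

19 —HB5→ 3·5 + 4 —bump→ 3·6 + 4 = 22 —(−1)→ 21
21 —HB6→ 3·6 + 3 —bump→ 3·7 + 3 = 24 —(−1)→ 23
23 —HB7→ 3·7 + 2 —bump→ 3·8 + 2 = 26 —(−1)→ 25
25 —HB8→ 3·8 + 1 —bump→ 3·9 + 1 = 28 —(−1)→ 27
27 —HB9→ 3·9 —bump→ 3·10 = 30 —(−1)→ 29
29 —HB10→ 2·10 + 9 —bump→ 2·11 + 9 = 31 —(−1)→ 30

1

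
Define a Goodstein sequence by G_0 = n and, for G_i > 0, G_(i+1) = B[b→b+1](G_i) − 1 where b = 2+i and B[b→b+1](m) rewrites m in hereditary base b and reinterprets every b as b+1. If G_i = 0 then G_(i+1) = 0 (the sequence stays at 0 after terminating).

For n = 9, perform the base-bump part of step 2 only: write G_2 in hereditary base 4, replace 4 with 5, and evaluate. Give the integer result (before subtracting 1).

9843

step 0: 9 = 2^(2 + 1) + 1; sub 3 for 2: 3^(3 + 1) + 1; = 82; G_1 = 82−1 = 81
step 1: 81 = 3^(3 + 1); sub 4 for 3: 4^(4 + 1); = 1024; G_2 = 1024−1 = 1023
step 2: 1023 = 3·4^4 + 3·4^3 + 3·4^2 + 3·4 + 3; sub 5 for 4: 3·5^5 + 3·5^3 + 3·5^2 + 3·5 + 3; = 9843; G_3 = 9843−1 = 9842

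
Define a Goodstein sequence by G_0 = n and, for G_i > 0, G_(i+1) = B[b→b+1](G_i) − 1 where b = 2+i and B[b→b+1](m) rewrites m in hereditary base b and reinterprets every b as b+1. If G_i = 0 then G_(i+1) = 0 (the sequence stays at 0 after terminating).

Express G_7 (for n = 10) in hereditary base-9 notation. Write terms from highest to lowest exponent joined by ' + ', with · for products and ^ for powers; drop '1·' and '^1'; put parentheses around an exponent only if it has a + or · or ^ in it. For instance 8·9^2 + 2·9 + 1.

base 2: 10 = 2^(2 + 1) + 2; at 3: 3^(3 + 1) + 3 = 84; next = 83
base 3: 83 = 3^(3 + 1) + 2; at 4: 4^(4 + 1) + 2 = 1026; next = 1025
base 4: 1025 = 4^(4 + 1) + 1; at 5: 5^(5 + 1) + 1 = 15626; next = 15625
base 5: 15625 = 5^(5 + 1); at 6: 6^(6 + 1) = 279936; next = 279935
base 6: 279935 = 5·6^6 + 5·6^5 + 5·6^4 + 5·6^3 + 5·6^2 + 5·6 + 5; at 7: 5·7^7 + 5·7^5 + 5·7^4 + 5·7^3 + 5·7^2 + 5·7 + 5 = 4215755; next = 4215754
base 7: 4215754 = 5·7^7 + 5·7^5 + 5·7^4 + 5·7^3 + 5·7^2 + 5·7 + 4; at 8: 5·8^8 + 5·8^5 + 5·8^4 + 5·8^3 + 5·8^2 + 5·8 + 4 = 84073324; next = 84073323
base 8: 84073323 = 5·8^8 + 5·8^5 + 5·8^4 + 5·8^3 + 5·8^2 + 5·8 + 3; at 9: 5·9^9 + 5·9^5 + 5·9^4 + 5·9^3 + 5·9^2 + 5·9 + 3 = 1937434593; next = 1937434592

5·9^9 + 5·9^5 + 5·9^4 + 5·9^3 + 5·9^2 + 5·9 + 2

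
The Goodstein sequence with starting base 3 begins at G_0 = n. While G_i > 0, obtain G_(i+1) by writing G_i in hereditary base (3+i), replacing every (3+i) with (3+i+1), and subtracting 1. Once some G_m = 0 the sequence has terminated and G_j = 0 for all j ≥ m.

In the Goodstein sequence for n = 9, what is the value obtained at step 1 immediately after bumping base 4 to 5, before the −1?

9 —HB3→ 3^2 —bump→ 4^2 = 16 —(−1)→ 15
15 —HB4→ 3·4 + 3 —bump→ 3·5 + 3 = 18 —(−1)→ 17

18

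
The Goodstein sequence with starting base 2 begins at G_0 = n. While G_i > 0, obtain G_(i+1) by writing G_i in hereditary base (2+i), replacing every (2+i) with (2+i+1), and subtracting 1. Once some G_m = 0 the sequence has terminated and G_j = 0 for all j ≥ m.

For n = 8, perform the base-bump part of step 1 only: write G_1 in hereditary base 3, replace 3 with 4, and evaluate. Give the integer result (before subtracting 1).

8 —HB2→ 2^(2 + 1) —bump→ 3^(3 + 1) = 81 —(−1)→ 80
80 —HB3→ 2·3^3 + 2·3^2 + 2·3 + 2 —bump→ 2·4^4 + 2·4^2 + 2·4 + 2 = 554 —(−1)→ 553

554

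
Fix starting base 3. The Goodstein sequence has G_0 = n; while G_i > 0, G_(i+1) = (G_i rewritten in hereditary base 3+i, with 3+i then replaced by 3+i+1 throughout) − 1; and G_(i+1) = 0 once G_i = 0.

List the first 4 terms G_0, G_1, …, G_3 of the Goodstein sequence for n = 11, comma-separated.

base 3: 11 = 3^2 + 2; at 4: 4^2 + 2 = 18; next = 17
base 4: 17 = 4^2 + 1; at 5: 5^2 + 1 = 26; next = 25
base 5: 25 = 5^2; at 6: 6^2 = 36; next = 35

11, 17, 25, 35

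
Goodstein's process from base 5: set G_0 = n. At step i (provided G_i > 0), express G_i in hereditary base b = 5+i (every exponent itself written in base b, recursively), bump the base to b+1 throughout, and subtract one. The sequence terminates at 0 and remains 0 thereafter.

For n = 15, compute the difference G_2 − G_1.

1

G_0=15  [base 5] 3·5  →[5↦6]→  3·6 = 18  −1 ⇒ G_1=17
G_1=17  [base 6] 2·6 + 5  →[6↦7]→  2·7 + 5 = 19  −1 ⇒ G_2=18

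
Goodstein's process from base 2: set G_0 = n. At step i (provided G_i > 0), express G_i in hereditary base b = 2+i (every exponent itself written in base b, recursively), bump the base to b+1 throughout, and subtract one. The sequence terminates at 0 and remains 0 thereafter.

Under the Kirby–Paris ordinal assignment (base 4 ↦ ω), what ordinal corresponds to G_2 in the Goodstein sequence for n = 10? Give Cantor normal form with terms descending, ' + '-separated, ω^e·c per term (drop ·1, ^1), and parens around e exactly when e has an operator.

10 —HB2→ 2^(2 + 1) + 2 —bump→ 3^(3 + 1) + 3 = 84 —(−1)→ 83
83 —HB3→ 3^(3 + 1) + 2 —bump→ 4^(4 + 1) + 2 = 1026 —(−1)→ 1025
1025 —HB4→ 4^(4 + 1) + 1 —bump→ 5^(5 + 1) + 1 = 15626 —(−1)→ 15625

ω^(ω + 1) + 1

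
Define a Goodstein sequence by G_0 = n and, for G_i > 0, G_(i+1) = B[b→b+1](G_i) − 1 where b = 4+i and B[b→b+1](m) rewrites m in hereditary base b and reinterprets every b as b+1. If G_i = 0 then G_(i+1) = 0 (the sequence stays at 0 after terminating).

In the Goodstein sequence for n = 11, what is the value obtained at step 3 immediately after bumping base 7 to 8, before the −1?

11 —HB4→ 2·4 + 3 —bump→ 2·5 + 3 = 13 —(−1)→ 12
12 —HB5→ 2·5 + 2 —bump→ 2·6 + 2 = 14 —(−1)→ 13
13 —HB6→ 2·6 + 1 —bump→ 2·7 + 1 = 15 —(−1)→ 14
14 —HB7→ 2·7 —bump→ 2·8 = 16 —(−1)→ 15

16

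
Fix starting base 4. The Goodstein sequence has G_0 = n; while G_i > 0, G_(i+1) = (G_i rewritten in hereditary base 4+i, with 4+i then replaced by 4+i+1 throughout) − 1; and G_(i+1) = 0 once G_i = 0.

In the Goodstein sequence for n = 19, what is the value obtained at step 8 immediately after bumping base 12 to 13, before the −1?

base 4: 19 = 4^2 + 3; at 5: 5^2 + 3 = 28; next = 27
base 5: 27 = 5^2 + 2; at 6: 6^2 + 2 = 38; next = 37
base 6: 37 = 6^2 + 1; at 7: 7^2 + 1 = 50; next = 49
base 7: 49 = 7^2; at 8: 8^2 = 64; next = 63
base 8: 63 = 7·8 + 7; at 9: 7·9 + 7 = 70; next = 69
base 9: 69 = 7·9 + 6; at 10: 7·10 + 6 = 76; next = 75
base 10: 75 = 7·10 + 5; at 11: 7·11 + 5 = 82; next = 81
base 11: 81 = 7·11 + 4; at 12: 7·12 + 4 = 88; next = 87
base 12: 87 = 7·12 + 3; at 13: 7·13 + 3 = 94; next = 93

94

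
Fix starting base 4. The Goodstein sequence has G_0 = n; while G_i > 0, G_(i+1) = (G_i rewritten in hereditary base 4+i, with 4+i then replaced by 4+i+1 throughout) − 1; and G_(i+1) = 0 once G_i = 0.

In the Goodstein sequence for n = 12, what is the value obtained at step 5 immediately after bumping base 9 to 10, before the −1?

20

step 0: 12 = 3·4; sub 5 for 4: 3·5; = 15; G_1 = 15−1 = 14
step 1: 14 = 2·5 + 4; sub 6 for 5: 2·6 + 4; = 16; G_2 = 16−1 = 15
step 2: 15 = 2·6 + 3; sub 7 for 6: 2·7 + 3; = 17; G_3 = 17−1 = 16
step 3: 16 = 2·7 + 2; sub 8 for 7: 2·8 + 2; = 18; G_4 = 18−1 = 17
step 4: 17 = 2·8 + 1; sub 9 for 8: 2·9 + 1; = 19; G_5 = 19−1 = 18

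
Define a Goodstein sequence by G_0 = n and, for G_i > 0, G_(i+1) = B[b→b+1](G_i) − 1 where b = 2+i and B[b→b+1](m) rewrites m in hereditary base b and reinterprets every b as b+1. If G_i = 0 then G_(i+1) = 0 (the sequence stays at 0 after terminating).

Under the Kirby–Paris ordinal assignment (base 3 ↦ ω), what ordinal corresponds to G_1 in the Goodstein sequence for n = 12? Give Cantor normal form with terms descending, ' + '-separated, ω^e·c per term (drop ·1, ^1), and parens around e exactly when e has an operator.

ω^(ω + 1) + ω^2·2 + ω·2 + 2

base 2: 12 = 2^(2 + 1) + 2^2; at 3: 3^(3 + 1) + 3^3 = 108; next = 107
base 3: 107 = 3^(3 + 1) + 2·3^2 + 2·3 + 2; at 4: 4^(4 + 1) + 2·4^2 + 2·4 + 2 = 1066; next = 1065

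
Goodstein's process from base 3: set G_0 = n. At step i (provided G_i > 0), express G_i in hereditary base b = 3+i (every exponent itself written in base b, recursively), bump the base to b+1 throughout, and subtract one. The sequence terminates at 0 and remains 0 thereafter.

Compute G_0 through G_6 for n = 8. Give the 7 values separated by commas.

8, 9, 10, 11, 11, 11, 11

G_0 = 8. HB_3(8) = 2·3 + 2. Bump = 10. G_1 = 9.
G_1 = 9. HB_4(9) = 2·4 + 1. Bump = 11. G_2 = 10.
G_2 = 10. HB_5(10) = 2·5. Bump = 12. G_3 = 11.
G_3 = 11. HB_6(11) = 6 + 5. Bump = 12. G_4 = 11.
G_4 = 11. HB_7(11) = 7 + 4. Bump = 12. G_5 = 11.
G_5 = 11. HB_8(11) = 8 + 3. Bump = 12. G_6 = 11.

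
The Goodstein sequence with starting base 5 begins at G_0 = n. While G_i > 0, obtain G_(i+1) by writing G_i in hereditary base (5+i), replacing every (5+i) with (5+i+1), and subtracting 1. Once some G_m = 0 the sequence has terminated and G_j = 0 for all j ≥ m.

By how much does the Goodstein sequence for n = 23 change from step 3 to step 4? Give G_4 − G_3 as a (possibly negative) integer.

3

i=0: 23 = 4·5 + 3 (b=5); 5→6: 4·6 + 3 = 27; 27−1 = 26
i=1: 26 = 4·6 + 2 (b=6); 6→7: 4·7 + 2 = 30; 30−1 = 29
i=2: 29 = 4·7 + 1 (b=7); 7→8: 4·8 + 1 = 33; 33−1 = 32
i=3: 32 = 4·8 (b=8); 8→9: 4·9 = 36; 36−1 = 35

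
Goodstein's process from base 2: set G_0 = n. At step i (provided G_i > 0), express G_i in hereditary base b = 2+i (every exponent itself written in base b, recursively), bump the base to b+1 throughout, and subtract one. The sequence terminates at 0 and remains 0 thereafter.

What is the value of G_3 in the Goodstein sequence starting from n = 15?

step 0: 15 = 2^(2 + 1) + 2^2 + 2 + 1; sub 3 for 2: 3^(3 + 1) + 3^3 + 3 + 1; = 112; G_1 = 112−1 = 111
step 1: 111 = 3^(3 + 1) + 3^3 + 3; sub 4 for 3: 4^(4 + 1) + 4^4 + 4; = 1284; G_2 = 1284−1 = 1283
step 2: 1283 = 4^(4 + 1) + 4^4 + 3; sub 5 for 4: 5^(5 + 1) + 5^5 + 3; = 18753; G_3 = 18753−1 = 18752
step 3: 18752 = 5^(5 + 1) + 5^5 + 2; sub 6 for 5: 6^(6 + 1) + 6^6 + 2; = 326594; G_4 = 326594−1 = 326593

18752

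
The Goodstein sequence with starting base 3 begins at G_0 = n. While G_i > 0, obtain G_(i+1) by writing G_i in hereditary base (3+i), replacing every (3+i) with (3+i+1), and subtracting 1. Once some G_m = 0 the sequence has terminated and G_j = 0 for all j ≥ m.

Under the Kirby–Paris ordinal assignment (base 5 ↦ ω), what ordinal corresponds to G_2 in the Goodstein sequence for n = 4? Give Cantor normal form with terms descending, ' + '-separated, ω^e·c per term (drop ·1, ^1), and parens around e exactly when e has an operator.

4

G_0 = 4. HB_3(4) = 3 + 1. Bump = 5. G_1 = 4.
G_1 = 4. HB_4(4) = 4. Bump = 5. G_2 = 4.
G_2 = 4. HB_5(4) = 4. Bump = 4. G_3 = 3.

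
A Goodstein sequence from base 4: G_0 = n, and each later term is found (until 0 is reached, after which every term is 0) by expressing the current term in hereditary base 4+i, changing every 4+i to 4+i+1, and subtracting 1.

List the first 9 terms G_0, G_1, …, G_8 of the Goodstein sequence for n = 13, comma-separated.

G_0=13  [base 4] 3·4 + 1  →[4↦5]→  3·5 + 1 = 16  −1 ⇒ G_1=15
G_1=15  [base 5] 3·5  →[5↦6]→  3·6 = 18  −1 ⇒ G_2=17
G_2=17  [base 6] 2·6 + 5  →[6↦7]→  2·7 + 5 = 19  −1 ⇒ G_3=18
G_3=18  [base 7] 2·7 + 4  →[7↦8]→  2·8 + 4 = 20  −1 ⇒ G_4=19
G_4=19  [base 8] 2·8 + 3  →[8↦9]→  2·9 + 3 = 21  −1 ⇒ G_5=20
G_5=20  [base 9] 2·9 + 2  →[9↦10]→  2·10 + 2 = 22  −1 ⇒ G_6=21
G_6=21  [base 10] 2·10 + 1  →[10↦11]→  2·11 + 1 = 23  −1 ⇒ G_7=22
G_7=22  [base 11] 2·11  →[11↦12]→  2·12 = 24  −1 ⇒ G_8=23

13, 15, 17, 18, 19, 20, 21, 22, 23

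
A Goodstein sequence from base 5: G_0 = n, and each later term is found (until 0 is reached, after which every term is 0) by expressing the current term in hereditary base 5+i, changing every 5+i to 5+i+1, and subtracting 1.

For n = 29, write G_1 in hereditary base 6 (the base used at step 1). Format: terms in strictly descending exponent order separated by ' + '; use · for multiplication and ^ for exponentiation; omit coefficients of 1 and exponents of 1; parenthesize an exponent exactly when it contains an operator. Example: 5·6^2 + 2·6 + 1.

6^2 + 3

[0] 29 ≡ 5^2 + 4 (base 5). Lift 6: 40. −1: 39.
[1] 39 ≡ 6^2 + 3 (base 6). Lift 7: 52. −1: 51.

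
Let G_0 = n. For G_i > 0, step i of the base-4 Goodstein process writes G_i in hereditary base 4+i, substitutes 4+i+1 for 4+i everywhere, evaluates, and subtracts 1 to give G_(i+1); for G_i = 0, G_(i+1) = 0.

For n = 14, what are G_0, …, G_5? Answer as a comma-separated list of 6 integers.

base 4: 14 = 3·4 + 2; at 5: 3·5 + 2 = 17; next = 16
base 5: 16 = 3·5 + 1; at 6: 3·6 + 1 = 19; next = 18
base 6: 18 = 3·6; at 7: 3·7 = 21; next = 20
base 7: 20 = 2·7 + 6; at 8: 2·8 + 6 = 22; next = 21
base 8: 21 = 2·8 + 5; at 9: 2·9 + 5 = 23; next = 22

14, 16, 18, 20, 21, 22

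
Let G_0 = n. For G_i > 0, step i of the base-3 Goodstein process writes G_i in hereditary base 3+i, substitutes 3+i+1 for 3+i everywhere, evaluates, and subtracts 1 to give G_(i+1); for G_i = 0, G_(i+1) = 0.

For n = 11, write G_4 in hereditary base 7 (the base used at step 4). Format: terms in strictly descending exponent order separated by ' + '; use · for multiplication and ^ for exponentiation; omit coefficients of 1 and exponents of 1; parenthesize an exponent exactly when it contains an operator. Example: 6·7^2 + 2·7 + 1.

5·7 + 4

[0] 11 ≡ 3^2 + 2 (base 3). Lift 4: 18. −1: 17.
[1] 17 ≡ 4^2 + 1 (base 4). Lift 5: 26. −1: 25.
[2] 25 ≡ 5^2 (base 5). Lift 6: 36. −1: 35.
[3] 35 ≡ 5·6 + 5 (base 6). Lift 7: 40. −1: 39.
[4] 39 ≡ 5·7 + 4 (base 7). Lift 8: 44. −1: 43.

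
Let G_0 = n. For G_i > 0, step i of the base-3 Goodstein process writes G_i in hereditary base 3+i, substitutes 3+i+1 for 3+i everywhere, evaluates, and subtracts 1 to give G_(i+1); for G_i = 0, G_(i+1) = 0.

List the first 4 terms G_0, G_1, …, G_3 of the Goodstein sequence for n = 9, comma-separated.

9, 15, 17, 19

G_0=9  [base 3] 3^2  →[3↦4]→  4^2 = 16  −1 ⇒ G_1=15
G_1=15  [base 4] 3·4 + 3  →[4↦5]→  3·5 + 3 = 18  −1 ⇒ G_2=17
G_2=17  [base 5] 3·5 + 2  →[5↦6]→  3·6 + 2 = 20  −1 ⇒ G_3=19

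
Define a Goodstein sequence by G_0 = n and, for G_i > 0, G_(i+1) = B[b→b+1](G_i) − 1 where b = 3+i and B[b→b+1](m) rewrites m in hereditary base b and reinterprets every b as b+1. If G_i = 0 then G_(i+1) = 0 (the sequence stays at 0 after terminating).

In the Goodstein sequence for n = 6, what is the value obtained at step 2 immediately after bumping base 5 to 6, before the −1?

8

[0] 6 ≡ 2·3 (base 3). Lift 4: 8. −1: 7.
[1] 7 ≡ 4 + 3 (base 4). Lift 5: 8. −1: 7.
[2] 7 ≡ 5 + 2 (base 5). Lift 6: 8. −1: 7.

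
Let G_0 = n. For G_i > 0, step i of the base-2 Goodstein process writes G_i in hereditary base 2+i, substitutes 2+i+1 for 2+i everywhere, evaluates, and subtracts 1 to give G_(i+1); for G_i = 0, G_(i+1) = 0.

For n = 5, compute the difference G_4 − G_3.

5 —HB2→ 2^2 + 1 —bump→ 3^3 + 1 = 28 —(−1)→ 27
27 —HB3→ 3^3 —bump→ 4^4 = 256 —(−1)→ 255
255 —HB4→ 3·4^3 + 3·4^2 + 3·4 + 3 —bump→ 3·5^3 + 3·5^2 + 3·5 + 3 = 468 —(−1)→ 467
467 —HB5→ 3·5^3 + 3·5^2 + 3·5 + 2 —bump→ 3·6^3 + 3·6^2 + 3·6 + 2 = 776 —(−1)→ 775

308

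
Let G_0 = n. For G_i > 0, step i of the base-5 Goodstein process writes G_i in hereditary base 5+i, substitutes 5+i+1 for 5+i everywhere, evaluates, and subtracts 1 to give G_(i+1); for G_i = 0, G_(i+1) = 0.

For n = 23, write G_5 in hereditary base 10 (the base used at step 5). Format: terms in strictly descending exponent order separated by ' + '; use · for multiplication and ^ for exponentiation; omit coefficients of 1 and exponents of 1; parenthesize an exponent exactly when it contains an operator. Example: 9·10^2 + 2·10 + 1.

base 5: 23 = 4·5 + 3; at 6: 4·6 + 3 = 27; next = 26
base 6: 26 = 4·6 + 2; at 7: 4·7 + 2 = 30; next = 29
base 7: 29 = 4·7 + 1; at 8: 4·8 + 1 = 33; next = 32
base 8: 32 = 4·8; at 9: 4·9 = 36; next = 35
base 9: 35 = 3·9 + 8; at 10: 3·10 + 8 = 38; next = 37
base 10: 37 = 3·10 + 7; at 11: 3·11 + 7 = 40; next = 39

3·10 + 7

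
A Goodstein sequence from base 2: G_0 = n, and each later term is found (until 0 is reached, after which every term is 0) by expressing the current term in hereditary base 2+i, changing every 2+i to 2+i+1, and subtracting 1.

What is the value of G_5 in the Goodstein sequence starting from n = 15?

G_0=15  [base 2] 2^(2 + 1) + 2^2 + 2 + 1  →[2↦3]→  3^(3 + 1) + 3^3 + 3 + 1 = 112  −1 ⇒ G_1=111
G_1=111  [base 3] 3^(3 + 1) + 3^3 + 3  →[3↦4]→  4^(4 + 1) + 4^4 + 4 = 1284  −1 ⇒ G_2=1283
G_2=1283  [base 4] 4^(4 + 1) + 4^4 + 3  →[4↦5]→  5^(5 + 1) + 5^5 + 3 = 18753  −1 ⇒ G_3=18752
G_3=18752  [base 5] 5^(5 + 1) + 5^5 + 2  →[5↦6]→  6^(6 + 1) + 6^6 + 2 = 326594  −1 ⇒ G_4=326593
G_4=326593  [base 6] 6^(6 + 1) + 6^6 + 1  →[6↦7]→  7^(7 + 1) + 7^7 + 1 = 6588345  −1 ⇒ G_5=6588344
G_5=6588344  [base 7] 7^(7 + 1) + 7^7  →[7↦8]→  8^(8 + 1) + 8^8 = 150994944  −1 ⇒ G_6=150994943

6588344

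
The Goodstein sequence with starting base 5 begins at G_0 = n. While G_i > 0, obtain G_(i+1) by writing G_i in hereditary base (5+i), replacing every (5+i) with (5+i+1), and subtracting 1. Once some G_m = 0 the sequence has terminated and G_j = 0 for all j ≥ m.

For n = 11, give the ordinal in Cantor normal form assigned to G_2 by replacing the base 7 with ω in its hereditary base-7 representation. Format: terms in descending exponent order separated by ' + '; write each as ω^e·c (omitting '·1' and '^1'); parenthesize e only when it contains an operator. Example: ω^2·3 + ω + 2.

base 5: 11 = 2·5 + 1; at 6: 2·6 + 1 = 13; next = 12
base 6: 12 = 2·6; at 7: 2·7 = 14; next = 13
base 7: 13 = 7 + 6; at 8: 8 + 6 = 14; next = 13

ω + 6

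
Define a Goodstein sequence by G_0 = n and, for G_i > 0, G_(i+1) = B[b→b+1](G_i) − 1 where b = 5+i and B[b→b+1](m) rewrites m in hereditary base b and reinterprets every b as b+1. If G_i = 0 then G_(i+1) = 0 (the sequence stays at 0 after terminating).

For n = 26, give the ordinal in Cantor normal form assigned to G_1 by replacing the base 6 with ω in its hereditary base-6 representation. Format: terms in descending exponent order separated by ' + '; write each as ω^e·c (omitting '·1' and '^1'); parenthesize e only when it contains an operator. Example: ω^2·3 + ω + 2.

ω^2

i=0: 26 = 5^2 + 1 (b=5); 5→6: 6^2 + 1 = 37; 37−1 = 36
i=1: 36 = 6^2 (b=6); 6→7: 7^2 = 49; 49−1 = 48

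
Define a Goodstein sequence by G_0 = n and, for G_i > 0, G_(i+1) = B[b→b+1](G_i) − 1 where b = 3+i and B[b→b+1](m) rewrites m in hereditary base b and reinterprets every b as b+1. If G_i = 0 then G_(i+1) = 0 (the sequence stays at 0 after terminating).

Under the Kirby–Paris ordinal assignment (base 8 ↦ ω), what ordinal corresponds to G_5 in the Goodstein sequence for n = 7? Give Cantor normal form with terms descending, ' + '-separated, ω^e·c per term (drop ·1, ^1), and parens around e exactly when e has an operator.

(0) 7|_3 = 2·3 + 1 ↦ 2·4 + 1|_4 = 9 ⇒ 8
(1) 8|_4 = 2·4 ↦ 2·5|_5 = 10 ⇒ 9
(2) 9|_5 = 5 + 4 ↦ 6 + 4|_6 = 10 ⇒ 9
(3) 9|_6 = 6 + 3 ↦ 7 + 3|_7 = 10 ⇒ 9
(4) 9|_7 = 7 + 2 ↦ 8 + 2|_8 = 10 ⇒ 9
(5) 9|_8 = 8 + 1 ↦ 9 + 1|_9 = 10 ⇒ 9

ω + 1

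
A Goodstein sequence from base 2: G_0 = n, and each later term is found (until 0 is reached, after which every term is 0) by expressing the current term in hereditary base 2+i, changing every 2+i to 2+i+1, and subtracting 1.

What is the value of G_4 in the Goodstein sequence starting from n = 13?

280711

[0] 13 ≡ 2^(2 + 1) + 2^2 + 1 (base 2). Lift 3: 109. −1: 108.
[1] 108 ≡ 3^(3 + 1) + 3^3 (base 3). Lift 4: 1280. −1: 1279.
[2] 1279 ≡ 4^(4 + 1) + 3·4^3 + 3·4^2 + 3·4 + 3 (base 4). Lift 5: 16093. −1: 16092.
[3] 16092 ≡ 5^(5 + 1) + 3·5^3 + 3·5^2 + 3·5 + 2 (base 5). Lift 6: 280712. −1: 280711.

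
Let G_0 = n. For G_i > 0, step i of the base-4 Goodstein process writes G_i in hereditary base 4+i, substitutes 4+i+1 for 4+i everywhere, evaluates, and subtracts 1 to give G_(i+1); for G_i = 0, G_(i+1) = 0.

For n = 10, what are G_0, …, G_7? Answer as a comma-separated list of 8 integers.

base 4: 10 = 2·4 + 2; at 5: 2·5 + 2 = 12; next = 11
base 5: 11 = 2·5 + 1; at 6: 2·6 + 1 = 13; next = 12
base 6: 12 = 2·6; at 7: 2·7 = 14; next = 13
base 7: 13 = 7 + 6; at 8: 8 + 6 = 14; next = 13
base 8: 13 = 8 + 5; at 9: 9 + 5 = 14; next = 13
base 9: 13 = 9 + 4; at 10: 10 + 4 = 14; next = 13
base 10: 13 = 10 + 3; at 11: 11 + 3 = 14; next = 13

10, 11, 12, 13, 13, 13, 13, 13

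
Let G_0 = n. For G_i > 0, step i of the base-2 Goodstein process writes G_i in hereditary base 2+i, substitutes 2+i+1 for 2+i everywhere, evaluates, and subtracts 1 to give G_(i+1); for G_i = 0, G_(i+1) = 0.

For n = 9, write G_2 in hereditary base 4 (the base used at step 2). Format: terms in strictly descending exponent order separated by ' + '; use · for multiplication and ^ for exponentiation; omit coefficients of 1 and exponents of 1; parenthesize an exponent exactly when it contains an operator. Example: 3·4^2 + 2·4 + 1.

i=0: 9 = 2^(2 + 1) + 1 (b=2); 2→3: 3^(3 + 1) + 1 = 82; 82−1 = 81
i=1: 81 = 3^(3 + 1) (b=3); 3→4: 4^(4 + 1) = 1024; 1024−1 = 1023

3·4^4 + 3·4^3 + 3·4^2 + 3·4 + 3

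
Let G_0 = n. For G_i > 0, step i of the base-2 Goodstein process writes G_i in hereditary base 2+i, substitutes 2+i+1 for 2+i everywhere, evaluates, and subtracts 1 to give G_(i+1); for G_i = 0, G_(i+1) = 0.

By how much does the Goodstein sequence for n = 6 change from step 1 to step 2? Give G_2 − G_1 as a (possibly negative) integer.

i=0: 6 = 2^2 + 2 (b=2); 2→3: 3^3 + 3 = 30; 30−1 = 29
i=1: 29 = 3^3 + 2 (b=3); 3→4: 4^4 + 2 = 258; 258−1 = 257

228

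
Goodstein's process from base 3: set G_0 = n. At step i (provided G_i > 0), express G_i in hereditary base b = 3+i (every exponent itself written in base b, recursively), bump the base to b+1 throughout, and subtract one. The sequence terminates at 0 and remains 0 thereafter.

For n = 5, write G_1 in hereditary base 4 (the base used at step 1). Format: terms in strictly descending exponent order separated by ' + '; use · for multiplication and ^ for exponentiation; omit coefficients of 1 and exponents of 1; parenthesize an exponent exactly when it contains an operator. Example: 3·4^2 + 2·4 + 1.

4 + 1

step 0: 5 = 3 + 2; sub 4 for 3: 4 + 2; = 6; G_1 = 6−1 = 5
step 1: 5 = 4 + 1; sub 5 for 4: 5 + 1; = 6; G_2 = 6−1 = 5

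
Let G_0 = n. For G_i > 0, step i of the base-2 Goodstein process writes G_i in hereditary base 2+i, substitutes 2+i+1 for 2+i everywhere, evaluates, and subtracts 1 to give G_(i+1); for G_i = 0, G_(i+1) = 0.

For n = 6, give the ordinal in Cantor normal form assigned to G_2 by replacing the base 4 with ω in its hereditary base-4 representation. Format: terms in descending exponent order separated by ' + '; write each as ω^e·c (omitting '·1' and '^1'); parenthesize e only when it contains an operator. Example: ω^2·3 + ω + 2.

6 —HB2→ 2^2 + 2 —bump→ 3^3 + 3 = 30 —(−1)→ 29
29 —HB3→ 3^3 + 2 —bump→ 4^4 + 2 = 258 —(−1)→ 257

ω^ω + 1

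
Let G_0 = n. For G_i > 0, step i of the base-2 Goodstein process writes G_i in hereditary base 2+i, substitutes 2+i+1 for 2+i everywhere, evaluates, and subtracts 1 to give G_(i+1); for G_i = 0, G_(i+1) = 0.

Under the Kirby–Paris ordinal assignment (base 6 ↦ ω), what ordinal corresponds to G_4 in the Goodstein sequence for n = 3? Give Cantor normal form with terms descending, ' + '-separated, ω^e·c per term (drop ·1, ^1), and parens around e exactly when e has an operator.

1

[0] 3 ≡ 2 + 1 (base 2). Lift 3: 4. −1: 3.
[1] 3 ≡ 3 (base 3). Lift 4: 4. −1: 3.
[2] 3 ≡ 3 (base 4). Lift 5: 3. −1: 2.
[3] 2 ≡ 2 (base 5). Lift 6: 2. −1: 1.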